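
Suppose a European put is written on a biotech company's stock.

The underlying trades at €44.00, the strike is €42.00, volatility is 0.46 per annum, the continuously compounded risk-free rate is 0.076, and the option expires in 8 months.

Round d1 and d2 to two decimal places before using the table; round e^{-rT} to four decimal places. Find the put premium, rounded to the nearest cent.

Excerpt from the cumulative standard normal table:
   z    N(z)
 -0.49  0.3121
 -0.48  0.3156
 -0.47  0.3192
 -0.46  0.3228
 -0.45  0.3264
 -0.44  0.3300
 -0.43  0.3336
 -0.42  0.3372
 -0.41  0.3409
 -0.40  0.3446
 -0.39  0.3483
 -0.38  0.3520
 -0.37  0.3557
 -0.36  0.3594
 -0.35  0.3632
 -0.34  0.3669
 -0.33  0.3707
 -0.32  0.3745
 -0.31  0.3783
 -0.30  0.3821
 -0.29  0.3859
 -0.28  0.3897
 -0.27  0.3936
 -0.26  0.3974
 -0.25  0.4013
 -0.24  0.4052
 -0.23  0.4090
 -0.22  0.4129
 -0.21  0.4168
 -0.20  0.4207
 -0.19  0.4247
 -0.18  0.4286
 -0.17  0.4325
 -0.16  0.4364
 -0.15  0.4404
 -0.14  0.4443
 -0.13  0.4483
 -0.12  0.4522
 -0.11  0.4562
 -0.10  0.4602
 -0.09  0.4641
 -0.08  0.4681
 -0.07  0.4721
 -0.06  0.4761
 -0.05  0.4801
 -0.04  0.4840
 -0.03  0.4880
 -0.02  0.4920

σ√T = 0.46·√0.6667 = 0.3756
ln(S/K) + (r + σ²/2)T = ln(44/42) + (0.076 + 0.46²/2)·0.6667 = 0.0465 + 0.1212 = 0.1677
d₁ = 0.1677 / 0.3756 = 0.4466 → 0.45
d₂ = d₁ − σ√T = 0.4466 − 0.3756 = 0.0710 → 0.07
e^(−rT) = e^(−0.076·0.6667) = 0.9506
P = 42·0.9506·N(-0.07) − 44·N(-0.45) = 42·0.9506·0.4721 − 44·0.3264 = 18.8487 − 14.3616 = 4.4871

€4.49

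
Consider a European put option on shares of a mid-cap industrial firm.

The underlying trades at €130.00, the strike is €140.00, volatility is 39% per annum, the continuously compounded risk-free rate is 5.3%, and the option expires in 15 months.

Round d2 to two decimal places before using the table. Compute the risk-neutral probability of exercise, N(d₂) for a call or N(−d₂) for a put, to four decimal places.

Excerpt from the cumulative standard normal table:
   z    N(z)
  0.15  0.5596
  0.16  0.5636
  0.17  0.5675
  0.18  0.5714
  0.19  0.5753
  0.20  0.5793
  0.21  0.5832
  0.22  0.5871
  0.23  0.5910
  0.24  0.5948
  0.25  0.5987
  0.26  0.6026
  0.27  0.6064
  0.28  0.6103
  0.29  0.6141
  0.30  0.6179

0.5948

T = 1.25;  σ√T = 0.4360
d₁ = [ln(130/140) + (0.053 + ½·0.39²)·1.25] / (σ√T) = (-0.0741 + 0.1613) / 0.4360 = 0.2000 which rounds to 0.20
d₂ = 0.2000 − 0.4360 = -0.2360 which rounds to -0.24
Pr(exercise) under Q = N(−d₂) = N(0.24) = 0.5948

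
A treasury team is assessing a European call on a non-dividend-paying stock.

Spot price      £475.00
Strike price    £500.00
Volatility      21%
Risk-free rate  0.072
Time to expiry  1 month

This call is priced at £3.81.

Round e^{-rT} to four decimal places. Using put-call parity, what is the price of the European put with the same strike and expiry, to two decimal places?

£25.81

exp(−rT) = exp(−0.072·0.08333) = 0.9940
Put-call parity: C − P = S − K·e^(−rT) = 475 − 500·0.9940 = 475 − 497.0000 = -22.0000
P = C − (C − P) = 3.81 − (-22.0000) = 25.8100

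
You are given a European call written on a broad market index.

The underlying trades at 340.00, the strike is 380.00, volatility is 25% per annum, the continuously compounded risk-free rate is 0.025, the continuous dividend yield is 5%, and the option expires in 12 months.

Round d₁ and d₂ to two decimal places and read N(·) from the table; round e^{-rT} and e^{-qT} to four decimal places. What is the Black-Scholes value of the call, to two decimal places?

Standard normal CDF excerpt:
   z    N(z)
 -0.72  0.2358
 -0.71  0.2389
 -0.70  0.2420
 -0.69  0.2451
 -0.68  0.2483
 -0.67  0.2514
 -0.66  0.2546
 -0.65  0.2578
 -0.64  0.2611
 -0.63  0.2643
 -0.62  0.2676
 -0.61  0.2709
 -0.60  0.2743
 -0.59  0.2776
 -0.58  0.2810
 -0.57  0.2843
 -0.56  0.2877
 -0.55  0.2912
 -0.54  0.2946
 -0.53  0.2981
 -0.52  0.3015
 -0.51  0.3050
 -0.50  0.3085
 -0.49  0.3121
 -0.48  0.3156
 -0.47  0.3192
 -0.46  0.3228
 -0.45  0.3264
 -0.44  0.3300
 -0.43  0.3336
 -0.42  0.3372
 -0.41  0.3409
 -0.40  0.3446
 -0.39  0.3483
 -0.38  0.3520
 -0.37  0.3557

15.88

σ√T = 0.25 × 1.0000 = 0.2500
d₁ = [ln(340/380) + (0.025 − 0.05 + 0.25²/2)·1] / 0.2500 = [-0.1112 + 0.0062] / 0.2500 = -0.4199 which rounds to -0.42
d₂ = d₁ − σ√T = -0.4199 − 0.2500 = -0.6699 which rounds to -0.67
e^(−qT) = e^(−0.05·1) = 0.9512;  e^(−rT) = e^(−0.025·1) = 0.9753
N(d₁) = N(-0.42) = 0.3372;  N(d₂) = N(-0.67) = 0.2514
C = 340·0.9512·0.3372 − 380·0.9753·0.2514 = 109.0532 − 93.1724 = 15.8808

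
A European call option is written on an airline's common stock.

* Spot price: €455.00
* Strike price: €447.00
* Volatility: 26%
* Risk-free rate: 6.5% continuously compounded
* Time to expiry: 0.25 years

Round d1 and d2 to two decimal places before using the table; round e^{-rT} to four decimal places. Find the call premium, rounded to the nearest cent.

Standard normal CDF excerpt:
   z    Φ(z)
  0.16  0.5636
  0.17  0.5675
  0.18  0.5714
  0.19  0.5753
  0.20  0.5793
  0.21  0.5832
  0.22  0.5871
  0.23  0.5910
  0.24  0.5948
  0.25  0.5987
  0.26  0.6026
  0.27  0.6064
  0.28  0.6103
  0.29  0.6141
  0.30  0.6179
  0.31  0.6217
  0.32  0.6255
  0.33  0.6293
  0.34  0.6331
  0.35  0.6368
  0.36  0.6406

σ√T = 0.26·√0.25 = 0.1300
d₁ = [ln(455/447) + (0.065 + 0.26²/2)·0.25] / 0.1300 = [0.0177 + 0.0247] / 0.1300 = 0.3265 ⇒ 0.33
d₂ = d₁ − σ√T = 0.3265 − 0.1300 = 0.1965 ⇒ 0.20
exp(−rT) = exp(−0.065·0.25) = 0.9839
N(d₁) = N(0.33) = 0.6293;  N(d₂) = N(0.20) = 0.5793
C = 455·0.6293 − 447·0.9839·0.5793 = 286.3315 − 254.7781 = 31.5534

€31.55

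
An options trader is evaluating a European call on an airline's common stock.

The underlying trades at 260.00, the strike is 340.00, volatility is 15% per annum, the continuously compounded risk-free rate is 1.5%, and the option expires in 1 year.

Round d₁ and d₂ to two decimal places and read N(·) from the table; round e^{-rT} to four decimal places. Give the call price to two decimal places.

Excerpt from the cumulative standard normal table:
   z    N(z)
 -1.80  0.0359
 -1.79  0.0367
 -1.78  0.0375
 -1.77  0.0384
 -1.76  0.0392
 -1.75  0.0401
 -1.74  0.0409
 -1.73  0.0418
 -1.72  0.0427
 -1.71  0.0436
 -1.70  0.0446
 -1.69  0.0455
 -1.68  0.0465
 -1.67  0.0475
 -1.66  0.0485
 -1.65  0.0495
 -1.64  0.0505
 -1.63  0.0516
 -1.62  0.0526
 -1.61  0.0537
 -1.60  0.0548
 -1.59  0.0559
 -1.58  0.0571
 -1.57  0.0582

σ√T = 0.15·√1 = 0.1500
d₁ = [ln(260/340) + (0.015 + 0.15²/2)·1] / 0.1500 = [-0.2683 + 0.0262] / 0.1500 = -1.6134 which rounds to -1.61
d₂ = d₁ − σ√T = -1.6134 − 0.1500 = -1.7634 which rounds to -1.76
exp(−rT) = exp(−0.015·1) = 0.9851
N(d₁) = N(-1.61) = 0.0537;  N(d₂) = N(-1.76) = 0.0392
C = 260·0.0537 − 340·0.9851·0.0392 = 13.9620 − 13.1294 = 0.8326

0.83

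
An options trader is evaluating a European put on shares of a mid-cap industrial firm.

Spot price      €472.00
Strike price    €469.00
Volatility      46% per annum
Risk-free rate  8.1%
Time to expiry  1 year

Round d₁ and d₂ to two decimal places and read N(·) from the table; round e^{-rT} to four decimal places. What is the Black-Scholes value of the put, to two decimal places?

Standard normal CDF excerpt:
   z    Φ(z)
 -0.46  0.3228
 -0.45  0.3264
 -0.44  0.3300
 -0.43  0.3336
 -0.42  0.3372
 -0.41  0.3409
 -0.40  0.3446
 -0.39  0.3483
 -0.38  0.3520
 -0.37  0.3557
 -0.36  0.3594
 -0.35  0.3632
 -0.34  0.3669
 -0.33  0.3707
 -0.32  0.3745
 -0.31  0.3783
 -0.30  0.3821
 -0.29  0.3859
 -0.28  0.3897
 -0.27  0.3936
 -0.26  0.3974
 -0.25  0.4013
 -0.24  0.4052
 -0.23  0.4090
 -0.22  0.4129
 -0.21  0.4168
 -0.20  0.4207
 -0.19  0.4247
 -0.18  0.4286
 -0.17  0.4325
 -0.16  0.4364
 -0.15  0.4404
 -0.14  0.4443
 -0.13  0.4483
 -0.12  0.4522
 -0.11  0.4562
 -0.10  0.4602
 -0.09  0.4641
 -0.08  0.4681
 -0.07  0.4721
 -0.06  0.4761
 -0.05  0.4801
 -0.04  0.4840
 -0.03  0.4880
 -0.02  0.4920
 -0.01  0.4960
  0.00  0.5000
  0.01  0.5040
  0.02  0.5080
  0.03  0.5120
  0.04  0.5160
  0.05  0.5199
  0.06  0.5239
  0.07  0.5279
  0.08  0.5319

σ√T = 0.46 × 1.0000 = 0.4600
ln(S/K) + (r + σ²/2)T = ln(472/469) + (0.081 + 0.46²/2)·1 = 0.0064 + 0.1868 = 0.1932
d₁ = 0.1932 / 0.4600 = 0.4199 ⇒ 0.42
d₂ = d₁ − σ√T = 0.4199 − 0.4600 = -0.0401 ⇒ -0.04
e^(−rT) = e^(−0.081·1) = 0.9222
N(−d₂) = N(0.04) = 0.5160;  N(−d₁) = N(-0.42) = 0.3372
P = 469·0.9222·0.5160 − 472·0.3372 = 223.1761 − 159.1584 = 64.0177

€64.02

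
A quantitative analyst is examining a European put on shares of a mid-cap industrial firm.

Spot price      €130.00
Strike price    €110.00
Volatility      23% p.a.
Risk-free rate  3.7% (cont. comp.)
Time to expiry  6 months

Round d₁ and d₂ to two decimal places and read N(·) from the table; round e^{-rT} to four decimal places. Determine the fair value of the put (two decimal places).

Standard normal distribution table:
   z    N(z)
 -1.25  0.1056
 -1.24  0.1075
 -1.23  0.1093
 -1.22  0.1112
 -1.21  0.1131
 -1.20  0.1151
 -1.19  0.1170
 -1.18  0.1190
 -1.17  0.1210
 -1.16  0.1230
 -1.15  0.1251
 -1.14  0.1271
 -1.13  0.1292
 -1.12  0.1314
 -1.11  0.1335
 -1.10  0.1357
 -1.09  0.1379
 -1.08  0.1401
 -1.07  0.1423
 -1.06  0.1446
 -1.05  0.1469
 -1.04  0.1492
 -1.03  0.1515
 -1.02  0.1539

€1.16

σ√T = 0.23 × 0.7071 = 0.1626
d₁ = [ln(130/110) + (0.037 + 0.23²/2)·0.5] / 0.1626 = [0.1671 + 0.0317] / 0.1626 = 1.2222 → 1.22
d₂ = d₁ − σ√T = 1.2222 − 0.1626 = 1.0596 → 1.06
e^(−rT) = e^(−0.037·0.5) = 0.9817
P = 110·0.9817·N(-1.06) − 130·N(-1.22) = 110·0.9817·0.1446 − 130·0.1112 = 15.6149 − 14.4560 = 1.1589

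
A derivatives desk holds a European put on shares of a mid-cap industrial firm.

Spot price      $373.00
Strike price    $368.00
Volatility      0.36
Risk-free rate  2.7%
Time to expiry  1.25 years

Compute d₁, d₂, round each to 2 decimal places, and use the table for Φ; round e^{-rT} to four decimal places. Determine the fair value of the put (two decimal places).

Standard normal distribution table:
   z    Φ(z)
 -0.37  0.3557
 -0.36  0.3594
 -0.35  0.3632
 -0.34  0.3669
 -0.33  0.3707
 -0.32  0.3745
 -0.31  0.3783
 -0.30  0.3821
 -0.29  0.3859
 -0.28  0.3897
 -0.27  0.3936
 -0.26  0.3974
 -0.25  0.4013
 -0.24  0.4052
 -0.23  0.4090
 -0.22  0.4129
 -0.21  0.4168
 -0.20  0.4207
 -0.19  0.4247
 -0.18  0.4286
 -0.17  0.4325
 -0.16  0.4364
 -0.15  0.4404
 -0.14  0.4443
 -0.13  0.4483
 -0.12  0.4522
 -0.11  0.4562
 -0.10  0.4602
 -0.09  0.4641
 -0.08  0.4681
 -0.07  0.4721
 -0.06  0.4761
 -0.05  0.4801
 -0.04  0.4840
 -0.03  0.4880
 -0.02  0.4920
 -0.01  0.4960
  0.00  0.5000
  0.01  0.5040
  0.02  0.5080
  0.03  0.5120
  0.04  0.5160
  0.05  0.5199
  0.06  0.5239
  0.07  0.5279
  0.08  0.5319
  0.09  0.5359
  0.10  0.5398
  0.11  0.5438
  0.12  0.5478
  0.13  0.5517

$49.55

σ√T = 0.36·√1.25 = 0.4025
d₁ = [ln(373/368) + (0.027 + 0.36²/2)·1.25] / 0.4025 = [0.0135 + 0.1147] / 0.4025 = 0.3186 ≈ 0.32
d₂ = d₁ − σ√T = 0.3186 − 0.4025 = -0.0839 ≈ -0.08
exp(−rT) = exp(−0.027·1.25) = 0.9668
N(−d₂) = N(0.08) = 0.5319;  N(−d₁) = N(-0.32) = 0.3745
P = 368·0.9668·0.5319 − 373·0.3745 = 189.2407 − 139.6885 = 49.5522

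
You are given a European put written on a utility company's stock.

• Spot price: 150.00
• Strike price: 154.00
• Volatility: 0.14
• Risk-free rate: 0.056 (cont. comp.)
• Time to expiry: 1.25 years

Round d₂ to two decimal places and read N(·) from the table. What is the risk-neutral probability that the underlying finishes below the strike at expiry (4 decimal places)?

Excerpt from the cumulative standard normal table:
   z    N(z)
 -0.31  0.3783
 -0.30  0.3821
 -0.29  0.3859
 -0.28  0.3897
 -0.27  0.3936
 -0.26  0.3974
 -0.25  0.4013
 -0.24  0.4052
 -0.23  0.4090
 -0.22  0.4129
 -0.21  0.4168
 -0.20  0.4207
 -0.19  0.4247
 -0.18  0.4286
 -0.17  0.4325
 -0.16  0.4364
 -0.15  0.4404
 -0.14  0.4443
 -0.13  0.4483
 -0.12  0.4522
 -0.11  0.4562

0.4207

σ√T = 0.14 × 1.1180 = 0.1565
d₁ = [ln(150/154) + (0.056 + 0.14²/2)·1.25] / 0.1565 = [-0.0263 + 0.0822] / 0.1565 = 0.3573 ≈ 0.36
d₂ = d₁ − σ√T = 0.3573 − 0.1565 = 0.2008 ≈ 0.20
Pr(exercise) under Q = N(−d₂) = N(-0.20) = 0.4207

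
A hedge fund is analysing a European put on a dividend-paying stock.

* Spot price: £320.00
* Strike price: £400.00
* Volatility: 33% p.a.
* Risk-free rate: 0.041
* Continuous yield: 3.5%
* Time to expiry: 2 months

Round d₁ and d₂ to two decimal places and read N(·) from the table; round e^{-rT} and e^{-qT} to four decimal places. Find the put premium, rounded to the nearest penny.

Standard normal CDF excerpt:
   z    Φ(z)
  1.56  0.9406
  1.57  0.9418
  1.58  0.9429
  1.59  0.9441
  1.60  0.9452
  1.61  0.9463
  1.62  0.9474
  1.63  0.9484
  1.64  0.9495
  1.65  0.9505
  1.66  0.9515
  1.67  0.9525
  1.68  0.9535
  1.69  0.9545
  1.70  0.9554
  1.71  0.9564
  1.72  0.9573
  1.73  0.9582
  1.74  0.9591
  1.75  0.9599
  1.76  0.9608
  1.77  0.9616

σ√T = 0.33 × 0.4082 = 0.1347
d₁ = [ln(320/400) + (0.041 − 0.035 + ½·0.33²)·0.1667] / (σ√T) = (-0.2231 + 0.0101) / 0.1347 = -1.5815 which rounds to -1.58
d₂ = -1.5815 − 0.1347 = -1.7163 which rounds to -1.72
exp(−qT) = exp(−0.035·0.1667) = 0.9942;  exp(−rT) = exp(−0.041·0.1667) = 0.9932
N(−d₂) = N(1.72) = 0.9573;  N(−d₁) = N(1.58) = 0.9429
P = 400·0.9932·0.9573 − 320·0.9942·0.9429 = 380.3161 − 299.9780 = 80.3382

£80.34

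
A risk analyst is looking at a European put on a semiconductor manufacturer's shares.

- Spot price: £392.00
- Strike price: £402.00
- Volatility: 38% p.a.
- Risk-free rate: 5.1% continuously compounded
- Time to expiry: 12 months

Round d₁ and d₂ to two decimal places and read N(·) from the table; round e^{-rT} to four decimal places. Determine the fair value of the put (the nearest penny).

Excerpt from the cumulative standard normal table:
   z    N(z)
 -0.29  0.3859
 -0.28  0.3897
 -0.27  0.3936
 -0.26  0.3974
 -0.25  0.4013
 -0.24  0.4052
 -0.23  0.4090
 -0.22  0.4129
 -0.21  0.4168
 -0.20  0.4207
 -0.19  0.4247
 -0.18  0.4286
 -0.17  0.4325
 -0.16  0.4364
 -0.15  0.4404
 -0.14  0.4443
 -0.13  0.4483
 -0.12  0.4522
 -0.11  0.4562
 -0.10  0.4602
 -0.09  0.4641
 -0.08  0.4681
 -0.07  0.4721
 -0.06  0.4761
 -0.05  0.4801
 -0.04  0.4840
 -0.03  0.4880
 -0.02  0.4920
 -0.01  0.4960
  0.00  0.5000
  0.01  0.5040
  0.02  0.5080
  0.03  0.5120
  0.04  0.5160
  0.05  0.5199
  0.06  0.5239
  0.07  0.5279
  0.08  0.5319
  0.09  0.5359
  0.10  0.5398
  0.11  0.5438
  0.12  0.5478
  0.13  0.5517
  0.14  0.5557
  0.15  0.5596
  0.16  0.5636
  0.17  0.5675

£53.49

σ√T = 0.38·√1 = 0.3800
d₁ = [ln(392/402) + (0.051 + 0.38²/2)·1] / 0.3800 = [-0.0252 + 0.1232] / 0.3800 = 0.2579 → 0.26
d₂ = d₁ − σ√T = 0.2579 − 0.3800 = -0.1221 → -0.12
e^(−rT) = e^(−0.051·1) = 0.9503
N(−d₂) = N(0.12) = 0.5478;  N(−d₁) = N(-0.26) = 0.3974
P = 402·0.9503·0.5478 − 392·0.3974 = 209.2709 − 155.7808 = 53.4901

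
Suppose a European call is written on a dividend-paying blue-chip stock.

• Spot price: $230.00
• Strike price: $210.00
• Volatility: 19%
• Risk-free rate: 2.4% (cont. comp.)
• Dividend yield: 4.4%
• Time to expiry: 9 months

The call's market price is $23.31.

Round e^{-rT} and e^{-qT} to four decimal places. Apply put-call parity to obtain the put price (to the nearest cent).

e^(−qT) = e^(−0.044·0.75) = 0.9675;  e^(−rT) = e^(−0.024·0.75) = 0.9822
Put-call parity: C − P = S·e^(−qT) − K·e^(−rT) = 230·0.9675 − 210·0.9822 = 222.5250 − 206.2620 = 16.2630
P = C − (C − P) = 23.31 − (16.2630) = 7.0470

$7.05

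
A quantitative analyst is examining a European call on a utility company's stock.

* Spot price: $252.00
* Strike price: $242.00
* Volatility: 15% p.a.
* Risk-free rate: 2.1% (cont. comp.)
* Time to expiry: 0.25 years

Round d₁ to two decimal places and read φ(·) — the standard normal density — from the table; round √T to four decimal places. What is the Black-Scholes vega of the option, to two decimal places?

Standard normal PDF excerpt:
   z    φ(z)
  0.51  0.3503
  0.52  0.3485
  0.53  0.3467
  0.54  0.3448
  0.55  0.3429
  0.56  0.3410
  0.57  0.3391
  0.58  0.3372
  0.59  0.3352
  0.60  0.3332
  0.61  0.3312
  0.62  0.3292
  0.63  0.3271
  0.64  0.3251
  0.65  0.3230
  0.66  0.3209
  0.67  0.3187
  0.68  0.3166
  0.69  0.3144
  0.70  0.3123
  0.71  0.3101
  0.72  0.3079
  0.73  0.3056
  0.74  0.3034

σ√T = 0.15 × 0.5000 = 0.0750
d₁ = [ln(252/242) + (0.021 + 0.15²/2)·0.25] / 0.0750 = [0.0405 + 0.0081] / 0.0750 = 0.6474 ≈ 0.65
√T = √0.25 = 0.5000
φ(d₁) = φ(0.65) = 0.3230
vega = S·φ(d₁)·√T = 252·0.3230·0.5000 = 40.6980
(The put has the same vega.)

40.70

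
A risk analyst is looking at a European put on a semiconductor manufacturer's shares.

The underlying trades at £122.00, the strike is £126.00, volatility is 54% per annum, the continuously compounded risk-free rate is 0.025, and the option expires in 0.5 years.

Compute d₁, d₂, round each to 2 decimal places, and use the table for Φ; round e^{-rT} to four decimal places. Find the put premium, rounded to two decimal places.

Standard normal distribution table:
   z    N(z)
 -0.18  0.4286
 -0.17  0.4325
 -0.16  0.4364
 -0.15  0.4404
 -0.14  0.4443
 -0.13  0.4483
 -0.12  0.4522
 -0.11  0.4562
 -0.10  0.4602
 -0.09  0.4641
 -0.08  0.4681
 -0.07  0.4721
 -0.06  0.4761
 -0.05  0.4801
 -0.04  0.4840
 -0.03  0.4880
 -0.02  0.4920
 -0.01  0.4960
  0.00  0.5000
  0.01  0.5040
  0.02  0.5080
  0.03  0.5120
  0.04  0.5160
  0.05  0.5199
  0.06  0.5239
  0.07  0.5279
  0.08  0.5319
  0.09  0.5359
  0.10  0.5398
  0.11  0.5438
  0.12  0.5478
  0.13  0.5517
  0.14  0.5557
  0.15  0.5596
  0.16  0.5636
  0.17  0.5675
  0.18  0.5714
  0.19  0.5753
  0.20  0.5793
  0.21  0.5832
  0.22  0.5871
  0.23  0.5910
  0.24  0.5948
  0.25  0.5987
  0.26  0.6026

£19.81

σ√T = 0.54 × 0.7071 = 0.3818
d₁ = [ln(122/126) + (0.025 + 0.54²/2)·0.5] / 0.3818 = [-0.0323 + 0.0854] / 0.3818 = 0.1392 which rounds to 0.14
d₂ = d₁ − σ√T = 0.1392 − 0.3818 = -0.2427 which rounds to -0.24
e^(−rT) = e^(−0.025·0.5) = 0.9876
P = 126·0.9876·N(0.24) − 122·N(-0.14) = 126·0.9876·0.5948 − 122·0.4443 = 74.0155 − 54.2046 = 19.8109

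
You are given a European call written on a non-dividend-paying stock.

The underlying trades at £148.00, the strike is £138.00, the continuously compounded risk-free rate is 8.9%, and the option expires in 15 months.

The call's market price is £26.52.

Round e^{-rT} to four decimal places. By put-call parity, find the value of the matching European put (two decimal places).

£1.99

e^(−rT) = e^(−0.089·1.25) = 0.8947
Put-call parity: C − P = S − K·e^(−rT) = 148 − 138·0.8947 = 148 − 123.4686 = 24.5314
P = C − (C − P) = 26.52 − (24.5314) = 1.9886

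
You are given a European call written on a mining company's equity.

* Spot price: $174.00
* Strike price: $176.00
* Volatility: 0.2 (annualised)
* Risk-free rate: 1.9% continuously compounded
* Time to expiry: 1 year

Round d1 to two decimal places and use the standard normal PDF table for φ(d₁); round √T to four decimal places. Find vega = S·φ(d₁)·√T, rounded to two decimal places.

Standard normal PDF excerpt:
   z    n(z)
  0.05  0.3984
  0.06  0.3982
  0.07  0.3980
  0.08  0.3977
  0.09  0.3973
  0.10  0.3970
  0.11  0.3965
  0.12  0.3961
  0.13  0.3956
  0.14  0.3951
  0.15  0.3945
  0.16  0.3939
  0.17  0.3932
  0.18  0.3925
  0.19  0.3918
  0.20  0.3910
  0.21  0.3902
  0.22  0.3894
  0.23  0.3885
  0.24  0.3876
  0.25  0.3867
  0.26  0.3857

σ√T = 0.2·√1 = 0.2000
d₁ = [ln(174/176) + (0.019 + 0.2²/2)·1] / 0.2000 = [-0.0114 + 0.0390] / 0.2000 = 0.1379 ⇒ 0.14
√T = √1 = 1.0000
φ(d₁) = φ(0.14) = 0.3951
vega = S·φ(d₁)·√T = 174·0.3951·1.0000 = 68.7474

68.75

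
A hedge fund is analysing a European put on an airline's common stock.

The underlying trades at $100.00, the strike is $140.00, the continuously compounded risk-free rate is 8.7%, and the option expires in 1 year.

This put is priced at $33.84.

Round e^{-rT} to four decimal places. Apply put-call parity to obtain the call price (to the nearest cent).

e^(−rT) = e^(−0.087·1) = 0.9167
Put-call parity: C − P = S − K·e^(−rT) = 100 − 140·0.9167 = 100 − 128.3380 = -28.3380
C = P + (C − P) = 33.84 + (-28.3380) = 5.5020

$5.50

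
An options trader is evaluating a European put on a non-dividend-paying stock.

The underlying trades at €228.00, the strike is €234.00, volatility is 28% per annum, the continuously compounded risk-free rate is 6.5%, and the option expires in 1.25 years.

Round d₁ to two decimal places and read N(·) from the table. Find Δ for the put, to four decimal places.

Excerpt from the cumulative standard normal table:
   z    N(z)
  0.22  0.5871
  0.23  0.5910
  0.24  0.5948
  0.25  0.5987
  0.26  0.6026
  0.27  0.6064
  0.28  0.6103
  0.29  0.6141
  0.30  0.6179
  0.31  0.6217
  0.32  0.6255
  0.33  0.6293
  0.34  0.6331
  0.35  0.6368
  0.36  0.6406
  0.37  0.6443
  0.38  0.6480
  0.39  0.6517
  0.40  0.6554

T = 1.25;  σ√T = 0.3130
d₁ = [ln(228/234) + (0.065 + 0.28²/2)·1.25] / 0.3130 = [-0.0260 + 0.1303] / 0.3130 = 0.3331 ⇒ 0.33
N(d₁) = N(0.33) = 0.6293
Δ_put = N(d₁) − 1 = 0.6293 − 1 = -0.3707

-0.3707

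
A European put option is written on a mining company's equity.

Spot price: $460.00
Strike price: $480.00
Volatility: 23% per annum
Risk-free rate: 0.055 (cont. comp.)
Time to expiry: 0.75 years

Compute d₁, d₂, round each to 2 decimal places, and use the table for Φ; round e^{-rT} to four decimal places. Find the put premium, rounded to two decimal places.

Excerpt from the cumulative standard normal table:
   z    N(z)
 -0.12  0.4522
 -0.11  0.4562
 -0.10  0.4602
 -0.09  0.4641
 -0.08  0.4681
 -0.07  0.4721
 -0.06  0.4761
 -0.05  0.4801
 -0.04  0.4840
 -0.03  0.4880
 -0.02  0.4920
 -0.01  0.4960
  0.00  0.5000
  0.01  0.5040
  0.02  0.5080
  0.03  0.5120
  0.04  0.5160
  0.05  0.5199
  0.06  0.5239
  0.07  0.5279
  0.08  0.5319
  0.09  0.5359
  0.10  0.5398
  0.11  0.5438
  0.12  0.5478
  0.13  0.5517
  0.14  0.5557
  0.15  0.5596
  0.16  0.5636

σ√T = 0.23 × 0.8660 = 0.1992
d₁ = [ln(460/480) + (0.055 + 0.23²/2)·0.75] / 0.1992 = [-0.0426 + 0.0611] / 0.1992 = 0.0930 which rounds to 0.09
d₂ = d₁ − σ√T = 0.0930 − 0.1992 = -0.1062 which rounds to -0.11
e^(−rT) = e^(−0.055·0.75) = 0.9596
N(−d₂) = N(0.11) = 0.5438;  N(−d₁) = N(-0.09) = 0.4641
P = 480·0.9596·0.5438 − 460·0.4641 = 250.4786 − 213.4860 = 36.9926

$36.99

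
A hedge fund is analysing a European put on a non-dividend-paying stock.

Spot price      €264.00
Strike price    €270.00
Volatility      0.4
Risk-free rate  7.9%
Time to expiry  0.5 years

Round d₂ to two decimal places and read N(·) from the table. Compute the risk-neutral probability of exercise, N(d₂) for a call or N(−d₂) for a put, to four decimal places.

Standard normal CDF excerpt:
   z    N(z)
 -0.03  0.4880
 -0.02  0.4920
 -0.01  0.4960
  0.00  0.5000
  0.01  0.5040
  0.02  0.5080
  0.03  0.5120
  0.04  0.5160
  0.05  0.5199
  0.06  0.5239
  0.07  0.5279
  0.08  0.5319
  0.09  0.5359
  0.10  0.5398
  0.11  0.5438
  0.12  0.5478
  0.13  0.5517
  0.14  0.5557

σ√T = 0.4 × 0.7071 = 0.2828
d₁ = [ln(264/270) + (0.079 + ½·0.4²)·0.5] / (σ√T) = (-0.0225 + 0.0795) / 0.2828 = 0.2016 ≈ 0.20
d₂ = 0.2016 − 0.2828 = -0.0812 ≈ -0.08
Risk-neutral Pr[S_T < K] = N(−d₂) = N(0.08) = 0.5319

0.5319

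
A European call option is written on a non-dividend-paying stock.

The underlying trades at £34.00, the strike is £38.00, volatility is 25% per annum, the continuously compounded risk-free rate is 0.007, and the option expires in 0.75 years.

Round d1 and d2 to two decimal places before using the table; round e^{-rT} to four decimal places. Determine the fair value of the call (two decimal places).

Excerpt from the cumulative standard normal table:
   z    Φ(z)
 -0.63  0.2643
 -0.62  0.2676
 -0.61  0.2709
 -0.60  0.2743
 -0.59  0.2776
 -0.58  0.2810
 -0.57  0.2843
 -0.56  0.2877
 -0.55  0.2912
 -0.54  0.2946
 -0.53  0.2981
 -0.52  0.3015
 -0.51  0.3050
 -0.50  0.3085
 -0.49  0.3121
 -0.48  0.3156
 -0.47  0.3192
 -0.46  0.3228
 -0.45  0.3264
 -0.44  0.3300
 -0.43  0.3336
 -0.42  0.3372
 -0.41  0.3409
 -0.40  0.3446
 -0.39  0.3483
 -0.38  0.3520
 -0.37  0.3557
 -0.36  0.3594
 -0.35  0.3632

£1.60

σ√T = 0.25·√0.75 = 0.2165
d₁ = [ln(34/38) + (0.007 + ½·0.25²)·0.75] / (σ√T) = (-0.1112 + 0.0287) / 0.2165 = -0.3812 which rounds to -0.38
d₂ = -0.3812 − 0.2165 = -0.5977 which rounds to -0.60
exp(−rT) = exp(−0.007·0.75) = 0.9948
N(d₁) = N(-0.38) = 0.3520;  N(d₂) = N(-0.60) = 0.2743
C = 34·0.3520 − 38·0.9948·0.2743 = 11.9680 − 10.3692 = 1.5988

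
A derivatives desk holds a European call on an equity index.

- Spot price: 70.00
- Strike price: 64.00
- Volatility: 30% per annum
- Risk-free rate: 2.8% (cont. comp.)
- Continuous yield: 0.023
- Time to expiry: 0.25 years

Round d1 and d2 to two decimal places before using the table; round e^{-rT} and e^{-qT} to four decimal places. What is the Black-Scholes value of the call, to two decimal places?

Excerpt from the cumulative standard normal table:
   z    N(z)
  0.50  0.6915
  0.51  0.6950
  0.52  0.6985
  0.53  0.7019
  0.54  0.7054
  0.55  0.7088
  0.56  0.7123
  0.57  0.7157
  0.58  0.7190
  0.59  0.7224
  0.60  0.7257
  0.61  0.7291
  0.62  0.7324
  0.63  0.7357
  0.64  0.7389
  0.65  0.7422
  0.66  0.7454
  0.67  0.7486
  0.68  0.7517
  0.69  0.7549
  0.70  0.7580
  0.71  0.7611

7.71

T = 0.25;  σ√T = 0.1500
d₁ = [ln(70/64) + (0.028 − 0.023 + ½·0.3²)·0.25] / (σ√T) = (0.0896 + 0.0125) / 0.1500 = 0.6807 ⇒ 0.68
d₂ = 0.6807 − 0.1500 = 0.5307 ⇒ 0.53
e^(−qT) = e^(−0.023·0.25) = 0.9943;  e^(−rT) = e^(−0.028·0.25) = 0.9930
N(d₁) = N(0.68) = 0.7517;  N(d₂) = N(0.53) = 0.7019
C = 70·0.9943·0.7517 − 64·0.9930·0.7019 = 52.3191 − 44.6071 = 7.7119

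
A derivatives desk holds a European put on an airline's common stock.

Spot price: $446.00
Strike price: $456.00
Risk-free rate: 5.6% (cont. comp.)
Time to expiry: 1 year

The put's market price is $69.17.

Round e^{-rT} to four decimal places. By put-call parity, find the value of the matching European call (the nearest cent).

exp(−rT) = exp(−0.056·1) = 0.9455
Put-call parity: C − P = S − K·e^(−rT) = 446 − 456·0.9455 = 446 − 431.1480 = 14.8520
C = P + (C − P) = 69.17 + (14.8520) = 84.0220

$84.02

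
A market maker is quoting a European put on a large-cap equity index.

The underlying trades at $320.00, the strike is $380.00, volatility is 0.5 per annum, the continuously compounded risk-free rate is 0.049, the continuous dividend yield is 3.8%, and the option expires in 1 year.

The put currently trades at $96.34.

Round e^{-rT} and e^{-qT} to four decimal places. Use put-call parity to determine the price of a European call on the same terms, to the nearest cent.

$42.57

e^(−qT) = e^(−0.038·1) = 0.9627;  e^(−rT) = e^(−0.049·1) = 0.9522
Put-call parity: C − P = S·e^(−qT) − K·e^(−rT) = 320·0.9627 − 380·0.9522 = 308.0640 − 361.8360 = -53.7720
C = P + (C − P) = 96.34 + (-53.7720) = 42.5680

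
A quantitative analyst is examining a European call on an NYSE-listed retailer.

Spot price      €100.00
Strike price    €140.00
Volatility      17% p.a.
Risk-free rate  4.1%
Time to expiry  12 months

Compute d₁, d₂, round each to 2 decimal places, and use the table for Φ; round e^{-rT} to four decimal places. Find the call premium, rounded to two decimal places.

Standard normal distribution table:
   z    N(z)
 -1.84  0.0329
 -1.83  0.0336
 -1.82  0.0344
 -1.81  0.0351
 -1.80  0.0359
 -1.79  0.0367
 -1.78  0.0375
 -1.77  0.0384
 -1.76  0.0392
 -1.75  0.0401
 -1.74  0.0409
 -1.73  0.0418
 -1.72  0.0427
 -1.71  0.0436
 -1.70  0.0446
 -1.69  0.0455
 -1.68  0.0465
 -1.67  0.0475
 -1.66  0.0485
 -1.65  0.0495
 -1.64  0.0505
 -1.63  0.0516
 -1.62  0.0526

σ√T = 0.17·√1 = 0.1700
d₁ = [ln(100/140) + (0.041 + ½·0.17²)·1] / (σ√T) = (-0.3365 + 0.0555) / 0.1700 = -1.6531 ⇒ -1.65
d₂ = -1.6531 − 0.1700 = -1.8231 ⇒ -1.82
exp(−rT) = exp(−0.041·1) = 0.9598
C = 100·N(-1.65) − 140·0.9598·N(-1.82) = 100·0.0495 − 140·0.9598·0.0344 = 4.9500 − 4.6224 = 0.3276

€0.33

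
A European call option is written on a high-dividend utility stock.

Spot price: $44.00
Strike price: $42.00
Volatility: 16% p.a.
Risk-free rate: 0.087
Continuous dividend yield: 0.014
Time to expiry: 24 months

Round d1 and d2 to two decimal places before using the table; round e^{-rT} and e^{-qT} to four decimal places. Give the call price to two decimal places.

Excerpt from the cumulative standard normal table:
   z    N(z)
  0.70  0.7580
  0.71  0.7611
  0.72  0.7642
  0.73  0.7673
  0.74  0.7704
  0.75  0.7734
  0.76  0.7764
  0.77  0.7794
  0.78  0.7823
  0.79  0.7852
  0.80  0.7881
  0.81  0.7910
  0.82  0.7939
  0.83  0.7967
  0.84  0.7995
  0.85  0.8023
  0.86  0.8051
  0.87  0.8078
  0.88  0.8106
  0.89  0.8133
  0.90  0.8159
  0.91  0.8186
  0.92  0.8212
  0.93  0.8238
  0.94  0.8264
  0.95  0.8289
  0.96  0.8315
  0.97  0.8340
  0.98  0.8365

$8.39

σ√T = 0.16·√2 = 0.2263
ln(S/K) + (r − q + σ²/2)T = ln(44/42) + (0.087 − 0.014 + 0.16²/2)·2 = 0.0465 + 0.1716 = 0.2181
d₁ = 0.2181 / 0.2263 = 0.9640 ⇒ 0.96
d₂ = d₁ − σ√T = 0.9640 − 0.2263 = 0.7377 ⇒ 0.74
exp(−qT) = exp(−0.014·2) = 0.9724;  exp(−rT) = exp(−0.087·2) = 0.8403
N(d₁) = N(0.96) = 0.8315;  N(d₂) = N(0.74) = 0.7704
C = 44·0.9724·0.8315 − 42·0.8403·0.7704 = 35.5762 − 27.1894 = 8.3868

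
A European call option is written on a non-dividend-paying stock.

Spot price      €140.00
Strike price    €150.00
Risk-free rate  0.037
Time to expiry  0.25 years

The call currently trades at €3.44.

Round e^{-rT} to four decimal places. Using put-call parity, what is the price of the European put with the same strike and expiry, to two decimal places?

e^(−rT) = e^(−0.037·0.25) = 0.9908
Put-call parity: C − P = S − K·e^(−rT) = 140 − 150·0.9908 = 140 − 148.6200 = -8.6200
P = C − (C − P) = 3.44 − (-8.6200) = 12.0600

€12.06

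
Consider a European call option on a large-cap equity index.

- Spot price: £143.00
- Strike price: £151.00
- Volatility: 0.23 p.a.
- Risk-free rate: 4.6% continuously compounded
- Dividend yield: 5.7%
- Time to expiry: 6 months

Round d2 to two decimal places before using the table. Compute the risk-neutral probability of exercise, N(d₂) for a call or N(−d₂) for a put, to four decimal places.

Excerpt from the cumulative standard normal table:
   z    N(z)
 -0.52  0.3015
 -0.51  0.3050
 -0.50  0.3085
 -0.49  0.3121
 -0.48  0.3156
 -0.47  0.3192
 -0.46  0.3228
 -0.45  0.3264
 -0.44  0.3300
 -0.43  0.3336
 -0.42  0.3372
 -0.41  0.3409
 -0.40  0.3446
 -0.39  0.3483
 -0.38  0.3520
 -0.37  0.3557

0.3264

σ√T = 0.23 × 0.7071 = 0.1626
d₁ = [ln(143/151) + (0.046 − 0.057 + 0.23²/2)·0.5] / 0.1626 = [-0.0544 + 0.0077] / 0.1626 = -0.2872 ≈ -0.29
d₂ = d₁ − σ√T = -0.2872 − 0.1626 = -0.4498 ≈ -0.45
Risk-neutral Pr[S_T > K] = N(d₂) = N(-0.45) = 0.3264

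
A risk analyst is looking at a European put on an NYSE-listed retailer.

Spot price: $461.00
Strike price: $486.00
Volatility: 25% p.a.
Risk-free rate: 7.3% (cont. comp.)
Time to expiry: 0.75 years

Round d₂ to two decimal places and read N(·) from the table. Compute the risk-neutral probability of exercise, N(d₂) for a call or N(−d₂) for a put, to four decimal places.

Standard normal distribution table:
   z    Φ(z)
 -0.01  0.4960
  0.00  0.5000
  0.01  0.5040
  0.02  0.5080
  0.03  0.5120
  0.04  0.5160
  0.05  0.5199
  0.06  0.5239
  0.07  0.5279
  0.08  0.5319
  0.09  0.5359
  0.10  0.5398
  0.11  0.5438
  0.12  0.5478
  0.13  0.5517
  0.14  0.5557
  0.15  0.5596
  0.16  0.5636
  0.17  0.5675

0.5398

σ√T = 0.25 × 0.8660 = 0.2165
d₁ = [ln(461/486) + (0.073 + 0.25²/2)·0.75] / 0.2165 = [-0.0528 + 0.0782] / 0.2165 = 0.1172 ≈ 0.12
d₂ = d₁ − σ√T = 0.1172 − 0.2165 = -0.0993 ≈ -0.10
Pr(exercise) under Q = N(−d₂) = N(0.10) = 0.5398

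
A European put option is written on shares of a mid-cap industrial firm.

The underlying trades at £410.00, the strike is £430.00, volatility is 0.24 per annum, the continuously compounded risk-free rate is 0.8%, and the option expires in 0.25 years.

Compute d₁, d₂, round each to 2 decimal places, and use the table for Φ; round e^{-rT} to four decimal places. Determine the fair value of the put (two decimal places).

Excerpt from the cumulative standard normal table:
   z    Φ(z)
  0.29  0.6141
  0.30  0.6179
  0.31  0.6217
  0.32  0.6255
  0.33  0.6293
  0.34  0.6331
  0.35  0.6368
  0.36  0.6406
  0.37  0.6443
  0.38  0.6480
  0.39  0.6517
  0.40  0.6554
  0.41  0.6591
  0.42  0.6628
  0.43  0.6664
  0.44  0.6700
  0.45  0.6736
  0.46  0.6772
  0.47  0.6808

T = 0.25;  σ√T = 0.1200
d₁ = [ln(410/430) + (0.008 + 0.24²/2)·0.25] / 0.1200 = [-0.0476 + 0.0092] / 0.1200 = -0.3202 ≈ -0.32
d₂ = d₁ − σ√T = -0.3202 − 0.1200 = -0.4402 ≈ -0.44
exp(−rT) = exp(−0.008·0.25) = 0.9980
N(−d₂) = N(0.44) = 0.6700;  N(−d₁) = N(0.32) = 0.6255
P = 430·0.9980·0.6700 − 410·0.6255 = 287.5238 − 256.4550 = 31.0688

£31.07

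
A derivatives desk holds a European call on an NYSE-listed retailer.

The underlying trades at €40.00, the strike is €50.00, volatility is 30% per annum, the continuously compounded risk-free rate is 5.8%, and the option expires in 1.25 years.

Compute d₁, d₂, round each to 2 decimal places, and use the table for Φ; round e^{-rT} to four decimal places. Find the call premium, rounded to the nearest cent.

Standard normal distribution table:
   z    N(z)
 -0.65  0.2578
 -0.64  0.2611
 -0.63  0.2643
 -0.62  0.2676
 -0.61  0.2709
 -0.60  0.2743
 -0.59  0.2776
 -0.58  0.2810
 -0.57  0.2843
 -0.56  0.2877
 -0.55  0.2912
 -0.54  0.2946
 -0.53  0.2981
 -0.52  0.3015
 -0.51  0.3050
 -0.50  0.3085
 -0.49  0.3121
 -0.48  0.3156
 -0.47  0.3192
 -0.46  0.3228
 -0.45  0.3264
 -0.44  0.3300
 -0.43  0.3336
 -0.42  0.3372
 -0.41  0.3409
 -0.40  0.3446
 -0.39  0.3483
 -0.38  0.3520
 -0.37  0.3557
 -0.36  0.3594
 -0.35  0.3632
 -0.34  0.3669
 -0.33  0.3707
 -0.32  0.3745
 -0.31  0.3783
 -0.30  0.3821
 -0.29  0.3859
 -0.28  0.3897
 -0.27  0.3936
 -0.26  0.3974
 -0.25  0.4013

σ√T = 0.3 × 1.1180 = 0.3354
d₁ = [ln(40/50) + (0.058 + 0.3²/2)·1.25] / 0.3354 = [-0.2231 + 0.1288] / 0.3354 = -0.2814 ≈ -0.28
d₂ = d₁ − σ√T = -0.2814 − 0.3354 = -0.6168 ≈ -0.62
e^(−rT) = e^(−0.058·1.25) = 0.9301
N(d₁) = N(-0.28) = 0.3897;  N(d₂) = N(-0.62) = 0.2676
C = 40·0.3897 − 50·0.9301·0.2676 = 15.5880 − 12.4447 = 3.1433

€3.14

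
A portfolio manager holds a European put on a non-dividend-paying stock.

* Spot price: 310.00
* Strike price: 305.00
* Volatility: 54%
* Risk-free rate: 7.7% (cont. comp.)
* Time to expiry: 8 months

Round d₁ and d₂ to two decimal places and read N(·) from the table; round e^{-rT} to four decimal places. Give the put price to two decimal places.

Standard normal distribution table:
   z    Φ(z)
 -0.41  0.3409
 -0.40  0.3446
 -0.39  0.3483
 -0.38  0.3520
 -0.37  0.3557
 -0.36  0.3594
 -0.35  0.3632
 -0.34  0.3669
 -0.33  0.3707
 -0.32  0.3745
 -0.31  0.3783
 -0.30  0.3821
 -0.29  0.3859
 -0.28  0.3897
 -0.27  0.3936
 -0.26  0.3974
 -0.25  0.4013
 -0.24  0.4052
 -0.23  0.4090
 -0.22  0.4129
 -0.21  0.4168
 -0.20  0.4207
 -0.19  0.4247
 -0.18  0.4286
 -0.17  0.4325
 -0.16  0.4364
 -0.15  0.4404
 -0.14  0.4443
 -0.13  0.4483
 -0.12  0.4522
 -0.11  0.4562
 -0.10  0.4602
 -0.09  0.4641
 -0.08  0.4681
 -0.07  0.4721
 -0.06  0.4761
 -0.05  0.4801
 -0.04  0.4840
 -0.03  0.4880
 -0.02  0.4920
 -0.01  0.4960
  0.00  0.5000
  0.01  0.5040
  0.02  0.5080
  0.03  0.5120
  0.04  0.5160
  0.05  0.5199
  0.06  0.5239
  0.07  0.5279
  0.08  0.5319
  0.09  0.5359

42.69

T = 0.6667;  σ√T = 0.4409
d₁ = [ln(310/305) + (0.077 + ½·0.54²)·0.6667] / (σ√T) = (0.0163 + 0.1485) / 0.4409 = 0.3738 ≈ 0.37
d₂ = 0.3738 − 0.4409 = -0.0671 ≈ -0.07
e^(−rT) = e^(−0.077·0.6667) = 0.9500
P = 305·0.9500·N(0.07) − 310·N(-0.37) = 305·0.9500·0.5279 − 310·0.3557 = 152.9590 − 110.2670 = 42.6920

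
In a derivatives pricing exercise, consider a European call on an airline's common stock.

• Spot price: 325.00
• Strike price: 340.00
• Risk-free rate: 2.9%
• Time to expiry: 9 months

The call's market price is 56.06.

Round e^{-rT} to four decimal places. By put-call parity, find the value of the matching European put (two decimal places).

exp(−rT) = exp(−0.029·0.75) = 0.9785
Put-call parity: C − P = S − K·e^(−rT) = 325 − 340·0.9785 = 325 − 332.6900 = -7.6900
P = C − (C − P) = 56.06 − (-7.6900) = 63.7500

63.75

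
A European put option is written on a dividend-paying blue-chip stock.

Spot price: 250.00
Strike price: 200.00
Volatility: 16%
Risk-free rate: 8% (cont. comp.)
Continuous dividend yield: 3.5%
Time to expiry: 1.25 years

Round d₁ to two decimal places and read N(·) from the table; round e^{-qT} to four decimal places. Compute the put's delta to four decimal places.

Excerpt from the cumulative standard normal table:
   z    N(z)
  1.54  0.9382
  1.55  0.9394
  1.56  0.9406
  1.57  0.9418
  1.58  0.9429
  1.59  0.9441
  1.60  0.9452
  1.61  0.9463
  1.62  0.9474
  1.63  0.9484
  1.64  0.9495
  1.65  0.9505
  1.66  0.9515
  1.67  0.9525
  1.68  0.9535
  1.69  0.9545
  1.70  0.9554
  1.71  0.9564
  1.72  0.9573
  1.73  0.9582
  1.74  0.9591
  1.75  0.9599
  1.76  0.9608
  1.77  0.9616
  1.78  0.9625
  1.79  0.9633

σ√T = 0.16·√1.25 = 0.1789
ln(S/K) + (r − q + σ²/2)T = ln(250/200) + (0.08 − 0.035 + 0.16²/2)·1.25 = 0.2231 + 0.0722 = 0.2954
d₁ = 0.2954 / 0.1789 = 1.6513 ≈ 1.65
N(d₁) = N(1.65) = 0.9505
Δ_put = exp(−qT)·(N(d₁) − 1) = 0.9572·(0.9505 − 1) = -0.0474

-0.0474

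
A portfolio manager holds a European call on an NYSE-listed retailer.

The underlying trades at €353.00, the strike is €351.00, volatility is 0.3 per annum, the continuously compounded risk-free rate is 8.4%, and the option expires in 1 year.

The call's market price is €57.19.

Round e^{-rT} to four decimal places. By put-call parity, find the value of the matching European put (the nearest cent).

€26.90

e^(−rT) = e^(−0.084·1) = 0.9194
Put-call parity: C − P = S − K·e^(−rT) = 353 − 351·0.9194 = 353 − 322.7094 = 30.2906
P = C − (C − P) = 57.19 − (30.2906) = 26.8994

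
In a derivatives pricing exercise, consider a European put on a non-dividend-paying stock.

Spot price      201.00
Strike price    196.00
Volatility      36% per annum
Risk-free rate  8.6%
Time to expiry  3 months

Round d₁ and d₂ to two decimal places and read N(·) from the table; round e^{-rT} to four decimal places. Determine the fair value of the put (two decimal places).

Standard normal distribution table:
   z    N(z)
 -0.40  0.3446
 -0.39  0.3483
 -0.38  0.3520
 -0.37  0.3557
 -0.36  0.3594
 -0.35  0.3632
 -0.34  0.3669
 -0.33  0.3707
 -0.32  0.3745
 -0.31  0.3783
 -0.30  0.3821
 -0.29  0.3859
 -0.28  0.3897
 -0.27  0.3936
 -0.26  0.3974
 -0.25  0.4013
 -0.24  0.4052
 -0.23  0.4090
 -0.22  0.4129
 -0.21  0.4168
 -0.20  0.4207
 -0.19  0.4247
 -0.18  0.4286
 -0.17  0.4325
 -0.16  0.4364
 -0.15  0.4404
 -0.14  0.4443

9.96

σ√T = 0.36 × 0.5000 = 0.1800
ln(S/K) + (r + σ²/2)T = ln(201/196) + (0.086 + 0.36²/2)·0.25 = 0.0252 + 0.0377 = 0.0629
d₁ = 0.0629 / 0.1800 = 0.3494 ⇒ 0.35
d₂ = d₁ − σ√T = 0.3494 − 0.1800 = 0.1694 ⇒ 0.17
e^(−rT) = e^(−0.086·0.25) = 0.9787
N(−d₂) = N(-0.17) = 0.4325;  N(−d₁) = N(-0.35) = 0.3632
P = 196·0.9787·0.4325 − 201·0.3632 = 82.9644 − 73.0032 = 9.9612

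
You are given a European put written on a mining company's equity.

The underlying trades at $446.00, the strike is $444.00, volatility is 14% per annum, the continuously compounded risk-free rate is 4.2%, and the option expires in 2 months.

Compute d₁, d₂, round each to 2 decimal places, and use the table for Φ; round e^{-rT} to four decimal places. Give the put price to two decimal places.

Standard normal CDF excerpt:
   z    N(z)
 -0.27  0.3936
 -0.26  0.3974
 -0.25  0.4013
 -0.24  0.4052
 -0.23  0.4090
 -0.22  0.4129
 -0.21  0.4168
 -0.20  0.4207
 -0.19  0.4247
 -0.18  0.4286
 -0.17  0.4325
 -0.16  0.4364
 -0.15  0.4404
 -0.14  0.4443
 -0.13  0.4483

σ√T = 0.14 × 0.4082 = 0.0572
d₁ = [ln(446/444) + (0.042 + 0.14²/2)·0.1667] / 0.0572 = [0.0045 + 0.0086] / 0.0572 = 0.2297 ≈ 0.23
d₂ = d₁ − σ√T = 0.2297 − 0.0572 = 0.1725 ≈ 0.17
exp(−rT) = exp(−0.042·0.1667) = 0.9930
N(−d₂) = N(-0.17) = 0.4325;  N(−d₁) = N(-0.23) = 0.4090
P = 444·0.9930·0.4325 − 446·0.4090 = 190.6858 − 182.4140 = 8.2718

$8.27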